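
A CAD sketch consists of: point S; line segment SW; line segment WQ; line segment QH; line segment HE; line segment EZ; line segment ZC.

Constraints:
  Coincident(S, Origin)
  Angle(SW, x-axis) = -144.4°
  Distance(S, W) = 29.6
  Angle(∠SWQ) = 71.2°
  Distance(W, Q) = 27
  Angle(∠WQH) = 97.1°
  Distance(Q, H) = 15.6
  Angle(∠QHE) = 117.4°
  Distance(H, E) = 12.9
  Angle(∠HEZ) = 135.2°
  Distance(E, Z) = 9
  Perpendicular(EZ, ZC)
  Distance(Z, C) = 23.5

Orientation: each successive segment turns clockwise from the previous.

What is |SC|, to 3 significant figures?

30.2

∠HEZ = 135.2° gives EZ at -83.5° from the x-axis; with |EZ| = 9.0, Z = (-6.52, -2.07). The perpendicularity gives ZC at right angles to EZ, so ZC runs at -174°; with |ZC| = 23.5, C = (-29.9, -4.73). Then |SC| = |C − S| = 30.2.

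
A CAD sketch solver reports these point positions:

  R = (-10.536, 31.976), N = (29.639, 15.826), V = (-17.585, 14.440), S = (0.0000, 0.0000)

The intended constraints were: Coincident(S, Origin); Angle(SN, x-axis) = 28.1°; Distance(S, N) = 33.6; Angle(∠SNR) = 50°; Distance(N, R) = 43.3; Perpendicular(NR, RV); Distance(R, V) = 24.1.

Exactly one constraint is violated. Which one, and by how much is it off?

Distance(R, V) = 24.1 — off by 5.20.

S = (0.00, 0.00) ✓; SN at 28.10° ✓; |SN| = 33.60 ✓; ∠SNR = 50.00° ✓; |NR| = 43.30 ✓; ∠(NR, RV) = 90.00° ✓; |RV| = 18.90 ✗.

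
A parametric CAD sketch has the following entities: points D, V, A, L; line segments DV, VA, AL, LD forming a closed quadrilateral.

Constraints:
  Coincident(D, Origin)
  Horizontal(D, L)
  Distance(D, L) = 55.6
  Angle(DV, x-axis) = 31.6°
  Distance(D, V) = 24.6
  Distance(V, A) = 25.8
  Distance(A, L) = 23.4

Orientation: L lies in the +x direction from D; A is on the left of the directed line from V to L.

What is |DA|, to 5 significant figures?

50.070

Checks: DV at 31.60° ✓; |VA| = 25.80 ✓; |AL| = 23.40 ✓.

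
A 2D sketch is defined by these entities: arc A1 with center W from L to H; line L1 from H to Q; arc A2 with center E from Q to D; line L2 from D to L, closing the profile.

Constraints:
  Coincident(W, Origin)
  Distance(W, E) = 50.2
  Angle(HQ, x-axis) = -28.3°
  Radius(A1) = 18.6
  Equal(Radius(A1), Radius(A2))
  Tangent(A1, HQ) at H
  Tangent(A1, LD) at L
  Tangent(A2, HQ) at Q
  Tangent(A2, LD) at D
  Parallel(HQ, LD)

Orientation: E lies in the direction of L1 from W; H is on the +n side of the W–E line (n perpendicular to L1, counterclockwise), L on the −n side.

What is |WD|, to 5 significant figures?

53.535

The slot axis is L1's direction at -28.3°, so u = (cos -28.3°, sin -28.3°) = (0.88048, -0.47409) and n = (−sin -28.3°, cos -28.3°) = (0.47409, 0.88048). W is at the origin and E lies 50.2 along u from W, so E = 50.2·u = (44.200, -23.799). Tangency of A1 to both parallel lines with radius 18.6 puts H and L at W ± 18.6·n: H = (8.8180, 16.377), L = (-8.8180, -16.377). Equal radii place Q and D the same way about E: Q = E + 18.6·n = (53.018, -7.4223), D = E − 18.6·n = (35.382, -40.176). Then |WD| = |D − W| = 53.535.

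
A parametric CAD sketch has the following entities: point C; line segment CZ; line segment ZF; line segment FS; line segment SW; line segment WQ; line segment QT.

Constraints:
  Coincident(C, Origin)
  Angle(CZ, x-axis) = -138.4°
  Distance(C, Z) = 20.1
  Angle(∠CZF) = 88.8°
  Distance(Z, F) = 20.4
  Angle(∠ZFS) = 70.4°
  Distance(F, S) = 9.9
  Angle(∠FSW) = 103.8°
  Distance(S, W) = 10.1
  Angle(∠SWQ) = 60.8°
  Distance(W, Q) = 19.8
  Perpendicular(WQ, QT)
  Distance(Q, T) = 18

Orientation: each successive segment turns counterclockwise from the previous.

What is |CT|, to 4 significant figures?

37.19

C is at the origin; CZ runs at -138.4° with length 20.1, so Z = (-15.03, -13.34). ∠CZF = 88.8° gives ZF at -47.20° from the x-axis; with |ZF| = 20.4, F = (-1.170, -28.31). ∠ZFS = 70.4° gives FS at 62.40° from the x-axis; with |FS| = 9.9, S = (3.416, -19.54). ∠FSW = 103.8° gives SW at 138.6° from the x-axis; with |SW| = 10.1, W = (-4.160, -12.86). ∠SWQ = 60.8° gives WQ at -102.2° from the x-axis; with |WQ| = 19.8, Q = (-8.344, -32.21). The perpendicularity gives QT at right angles to WQ, so QT runs at -12.20°; with |QT| = 18.0, T = (9.250, -36.02). Then |CT| = |T − C| = 37.19.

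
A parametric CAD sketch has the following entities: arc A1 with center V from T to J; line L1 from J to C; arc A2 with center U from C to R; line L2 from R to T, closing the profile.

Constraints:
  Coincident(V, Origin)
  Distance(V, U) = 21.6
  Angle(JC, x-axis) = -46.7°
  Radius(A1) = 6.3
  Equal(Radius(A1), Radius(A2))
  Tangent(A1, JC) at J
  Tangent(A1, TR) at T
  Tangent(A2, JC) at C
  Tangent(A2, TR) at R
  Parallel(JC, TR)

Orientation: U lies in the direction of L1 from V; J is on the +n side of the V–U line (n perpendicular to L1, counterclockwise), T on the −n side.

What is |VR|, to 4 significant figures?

22.50

The slot axis is L1's direction at -46.7°, so u = (cos -46.7°, sin -46.7°) = (0.6858, -0.7278) and n = (−sin -46.7°, cos -46.7°) = (0.7278, 0.6858). V is at the origin and U lies 21.6 along u from V, so U = 21.6·u = (14.81, -15.72). Tangency of A1 to both parallel lines with radius 6.3 puts J and T at V ± 6.3·n: J = (4.585, 4.321), T = (-4.585, -4.321). Equal radii place C and R the same way about U: C = U + 6.3·n = (19.40, -11.40), R = U − 6.3·n = (10.23, -20.04). Then |VR| = |R − V| = 22.50.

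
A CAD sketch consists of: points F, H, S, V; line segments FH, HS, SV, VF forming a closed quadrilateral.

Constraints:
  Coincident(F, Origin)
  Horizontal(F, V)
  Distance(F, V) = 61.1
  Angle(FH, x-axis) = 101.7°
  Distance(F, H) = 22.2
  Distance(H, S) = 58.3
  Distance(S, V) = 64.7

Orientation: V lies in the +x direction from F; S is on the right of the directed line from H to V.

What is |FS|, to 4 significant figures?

36.10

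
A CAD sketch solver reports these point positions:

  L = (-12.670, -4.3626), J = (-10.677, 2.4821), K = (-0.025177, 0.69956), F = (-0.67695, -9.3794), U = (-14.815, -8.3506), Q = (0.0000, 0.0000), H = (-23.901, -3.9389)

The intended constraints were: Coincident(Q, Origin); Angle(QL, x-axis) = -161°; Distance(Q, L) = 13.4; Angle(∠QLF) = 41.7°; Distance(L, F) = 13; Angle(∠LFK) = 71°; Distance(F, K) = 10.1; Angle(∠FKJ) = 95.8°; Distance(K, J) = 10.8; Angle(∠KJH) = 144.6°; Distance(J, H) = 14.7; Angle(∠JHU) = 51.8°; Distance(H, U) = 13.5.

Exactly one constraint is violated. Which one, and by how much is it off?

Distance(H, U) = 13.5 — off by 3.40.

Q = (0.00, 0.00) ✓; QL at -161.0° ✓; |QL| = 13.40 ✓; ∠QLF = 41.70° ✓; |LF| = 13.00 ✓; ∠LFK = 71.00° ✓; |FK| = 10.10 ✓; ∠FKJ = 95.80° ✓; |KJ| = 10.80 ✓; ∠KJH = 144.6° ✓; |JH| = 14.70 ✓; ∠JHU = 51.80° ✓; |HU| = 10.10 ✗.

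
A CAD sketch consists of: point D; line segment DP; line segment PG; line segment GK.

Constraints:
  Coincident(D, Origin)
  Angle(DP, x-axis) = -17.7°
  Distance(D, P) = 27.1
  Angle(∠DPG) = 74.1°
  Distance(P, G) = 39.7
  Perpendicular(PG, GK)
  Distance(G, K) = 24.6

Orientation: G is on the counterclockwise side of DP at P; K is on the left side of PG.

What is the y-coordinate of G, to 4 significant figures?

31.44

D is at the origin; DP runs at -17.7° with length 27.1, so P = 27.1·(cos -17.7°, sin -17.7°) = (25.82, -8.239). ∠DPG = 74.1°, so PG runs at -17.7° + (180° − 74.1°) = 88.20° from the x-axis; with |PG| = 39.7, G = P + 39.7·(cos 88.20°, sin 88.20°) = (27.06, 31.44). So G.y = 31.44.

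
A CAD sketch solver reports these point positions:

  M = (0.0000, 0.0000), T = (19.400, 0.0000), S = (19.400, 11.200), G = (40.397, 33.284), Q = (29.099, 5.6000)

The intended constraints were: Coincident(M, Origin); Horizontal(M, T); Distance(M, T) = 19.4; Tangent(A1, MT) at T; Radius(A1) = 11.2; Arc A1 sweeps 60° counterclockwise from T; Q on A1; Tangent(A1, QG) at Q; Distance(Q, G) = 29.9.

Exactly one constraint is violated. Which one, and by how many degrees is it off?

Tangent(A1, QG) at Q — off by 7.80°.

M = (0.00, 0.00) ✓; M.y = 0.00, T.y = 0.00 ✓; |MT| = 19.40 ✓; ∠(ST, TM) = 90.00° ✓; |ST| = 11.20 ✓; bearing(S→Q) − bearing(S→T) = 60.00° ✓; |SQ| = 11.20 ✓; ∠(SQ, QG) = 82.20° ✗; |QG| = 29.90 ✓.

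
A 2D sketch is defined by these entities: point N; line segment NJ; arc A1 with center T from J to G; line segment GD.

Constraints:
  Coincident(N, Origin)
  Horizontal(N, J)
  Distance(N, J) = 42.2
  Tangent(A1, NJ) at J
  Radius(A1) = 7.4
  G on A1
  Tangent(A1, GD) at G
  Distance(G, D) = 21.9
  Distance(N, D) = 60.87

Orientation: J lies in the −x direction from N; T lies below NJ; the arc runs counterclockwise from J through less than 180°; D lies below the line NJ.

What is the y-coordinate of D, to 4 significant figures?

-26.91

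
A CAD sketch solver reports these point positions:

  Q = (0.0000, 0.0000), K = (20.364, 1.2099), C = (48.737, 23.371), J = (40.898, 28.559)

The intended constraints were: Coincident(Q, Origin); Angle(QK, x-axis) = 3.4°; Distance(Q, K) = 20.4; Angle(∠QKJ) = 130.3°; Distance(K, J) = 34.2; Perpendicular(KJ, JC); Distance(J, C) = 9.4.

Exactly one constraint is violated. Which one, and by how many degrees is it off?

Perpendicular(KJ, JC) — off by 3.40°.

Q = (0.00, 0.00) ✓; QK at 3.400° ✓; |QK| = 20.40 ✓; ∠QKJ = 130.3° ✓; |KJ| = 34.20 ✓; ∠(KJ, JC) = 86.60° ✗; |JC| = 9.400 ✓.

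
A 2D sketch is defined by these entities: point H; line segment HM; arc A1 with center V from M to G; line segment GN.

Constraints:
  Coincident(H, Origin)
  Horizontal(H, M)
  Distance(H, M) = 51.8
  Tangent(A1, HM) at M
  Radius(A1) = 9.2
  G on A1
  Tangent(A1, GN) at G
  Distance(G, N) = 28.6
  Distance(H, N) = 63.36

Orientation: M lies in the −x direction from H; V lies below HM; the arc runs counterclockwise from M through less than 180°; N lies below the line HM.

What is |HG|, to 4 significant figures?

61.65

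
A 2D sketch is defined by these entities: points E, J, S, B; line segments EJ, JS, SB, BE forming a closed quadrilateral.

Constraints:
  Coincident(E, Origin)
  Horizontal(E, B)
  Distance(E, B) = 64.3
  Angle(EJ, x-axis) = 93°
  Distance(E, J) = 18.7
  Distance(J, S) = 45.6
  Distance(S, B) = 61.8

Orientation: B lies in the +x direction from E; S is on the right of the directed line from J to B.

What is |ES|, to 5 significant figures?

27.258

E is at the origin; EB is horizontal with |EB| = 64.3 and B in +x, so B = (64.3, 0). EJ runs at 93.0° with |EJ| = 18.7, so J = (-0.97868, 18.674). S is determined by |JS| = 45.6 and |SB| = 61.8 together: it lies at the intersection of circle(J, 45.6) and circle(B, 61.8). With |JB| = 67.897, the foot of the radical line on JB is 21.136 from J and the perpendicular offset is √(45.6² − 21.136²) = 40.406. Taking the right-of-JB solution: S = (8.2291, -25.986).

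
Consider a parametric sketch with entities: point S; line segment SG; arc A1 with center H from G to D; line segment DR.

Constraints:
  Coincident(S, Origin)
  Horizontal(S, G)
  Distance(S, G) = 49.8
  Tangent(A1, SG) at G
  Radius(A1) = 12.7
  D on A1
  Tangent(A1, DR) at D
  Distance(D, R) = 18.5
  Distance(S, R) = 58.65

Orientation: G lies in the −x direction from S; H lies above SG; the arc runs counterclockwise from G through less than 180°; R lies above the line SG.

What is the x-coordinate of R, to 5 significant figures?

-47.081

Checks: |SG| = 49.80 ✓; |HG| = 12.70 ✓; |HD| = 12.70 ✓; ∠(HD, DR) = 90.00° ✓; |DR| = 18.50 ✓; |SR| = 58.65 ✓.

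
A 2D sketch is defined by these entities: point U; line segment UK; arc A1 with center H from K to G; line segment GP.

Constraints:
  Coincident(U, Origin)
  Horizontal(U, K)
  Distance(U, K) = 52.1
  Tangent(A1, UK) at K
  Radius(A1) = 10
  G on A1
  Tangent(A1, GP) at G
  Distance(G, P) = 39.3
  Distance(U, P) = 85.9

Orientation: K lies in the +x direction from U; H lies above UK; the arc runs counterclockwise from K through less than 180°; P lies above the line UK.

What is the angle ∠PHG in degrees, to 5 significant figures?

75.724°

Checks: |HG| = 10.00 ✓; ∠(HG, GP) = 90.00° ✓; |GP| = 39.30 ✓; |UP| = 85.90 ✓.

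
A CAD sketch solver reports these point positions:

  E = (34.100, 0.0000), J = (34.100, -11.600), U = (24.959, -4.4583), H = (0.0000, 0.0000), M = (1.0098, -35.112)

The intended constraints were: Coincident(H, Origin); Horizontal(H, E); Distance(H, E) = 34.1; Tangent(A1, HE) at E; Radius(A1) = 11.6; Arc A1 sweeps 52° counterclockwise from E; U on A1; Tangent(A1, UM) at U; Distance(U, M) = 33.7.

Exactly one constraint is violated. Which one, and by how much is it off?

Distance(U, M) = 33.7 — off by 5.20.

H = (0.00, 0.00) ✓; H.y = 0.00, E.y = 0.00 ✓; |HE| = 34.10 ✓; ∠(JE, EH) = 90.00° ✓; |JE| = 11.60 ✓; bearing(J→U) − bearing(J→E) = 52.00° ✓; |JU| = 11.60 ✓; ∠(JU, UM) = 90.00° ✓; |UM| = 38.90 ✗.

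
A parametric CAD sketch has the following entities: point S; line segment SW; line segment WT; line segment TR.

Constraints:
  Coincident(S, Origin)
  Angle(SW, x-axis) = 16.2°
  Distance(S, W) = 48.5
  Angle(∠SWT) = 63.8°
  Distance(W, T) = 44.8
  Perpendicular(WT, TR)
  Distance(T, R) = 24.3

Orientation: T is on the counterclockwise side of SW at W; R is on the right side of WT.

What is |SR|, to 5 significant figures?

71.736

∠SWT = 63.8°, so WT runs at 16.2° + (180° − 63.8°) = 132.40° from the x-axis; with |WT| = 44.8, T = W + 44.8·(cos 132.40°, sin 132.40°) = (16.365, 46.614). WT ⟂ TR; with |TR| = 24.3 on the right of WT, R = T + 24.3·(0.73846, 0.67430) = (34.310, 62.999). Then |SR| = |R − S| = 71.736.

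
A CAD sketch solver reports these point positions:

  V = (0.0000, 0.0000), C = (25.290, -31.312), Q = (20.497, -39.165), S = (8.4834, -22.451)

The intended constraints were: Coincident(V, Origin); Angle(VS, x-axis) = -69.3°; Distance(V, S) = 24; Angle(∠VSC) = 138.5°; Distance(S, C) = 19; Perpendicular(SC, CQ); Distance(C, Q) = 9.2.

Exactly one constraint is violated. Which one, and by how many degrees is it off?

Perpendicular(SC, CQ) — off by 3.60°.

V = (0.00, 0.00) ✓; VS at -69.30° ✓; |VS| = 24.00 ✓; ∠VSC = 138.5° ✓; |SC| = 19.00 ✓; ∠(SC, CQ) = 93.60° ✗; |CQ| = 9.200 ✓.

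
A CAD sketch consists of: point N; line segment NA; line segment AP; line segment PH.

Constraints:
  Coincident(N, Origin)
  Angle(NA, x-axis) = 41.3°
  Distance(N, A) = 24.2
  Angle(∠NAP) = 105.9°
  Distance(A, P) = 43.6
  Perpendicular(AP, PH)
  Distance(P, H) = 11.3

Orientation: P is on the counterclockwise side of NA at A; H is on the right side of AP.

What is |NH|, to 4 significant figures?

60.98

N is at the origin; NA runs at 41.3° with length 24.2, so A = 24.2·(cos 41.3°, sin 41.3°) = (18.18, 15.97). ∠NAP = 105.9°, so AP runs at 41.3° + (180° − 105.9°) = 115.4° from the x-axis; with |AP| = 43.6, P = A + 43.6·(cos 115.4°, sin 115.4°) = (-0.5210, 55.36). AP is perpendicular to PH; with |PH| = 11.3 on the right of AP, H = P + 11.3·(0.9033, 0.4289) = (9.687, 60.20). Then |NH| = |H − N| = 60.98.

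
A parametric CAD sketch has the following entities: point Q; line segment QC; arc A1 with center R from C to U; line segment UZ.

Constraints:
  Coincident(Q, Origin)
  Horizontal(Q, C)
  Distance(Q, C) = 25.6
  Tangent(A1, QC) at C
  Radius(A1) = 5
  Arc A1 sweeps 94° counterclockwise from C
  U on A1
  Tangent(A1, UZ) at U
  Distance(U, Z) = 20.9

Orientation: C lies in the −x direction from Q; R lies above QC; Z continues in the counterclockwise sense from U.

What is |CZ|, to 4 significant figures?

26.43

Q is at the origin; QC is horizontal with |QC| = 25.6 and C on the −x side, so C = (-25.60, 0.000). The tangent condition forces RC to be normal to QC, so R = C + (0, 5) = (-25.60, 5.000). On A1, C sits at bearing -90° from R; a 94° counterclockwise sweep puts U at bearing 4°, so U = R + 5.0·(cos 4°, sin 4°) = (-20.61, 5.349). Tangency of A1 to UZ means the radius RU is perpendicular to UZ, so UZ runs along (−sin 4°, cos 4°); with |UZ| = 20.9, Z = (-22.07, 26.20). Then |CZ| = |Z − C| = 26.43.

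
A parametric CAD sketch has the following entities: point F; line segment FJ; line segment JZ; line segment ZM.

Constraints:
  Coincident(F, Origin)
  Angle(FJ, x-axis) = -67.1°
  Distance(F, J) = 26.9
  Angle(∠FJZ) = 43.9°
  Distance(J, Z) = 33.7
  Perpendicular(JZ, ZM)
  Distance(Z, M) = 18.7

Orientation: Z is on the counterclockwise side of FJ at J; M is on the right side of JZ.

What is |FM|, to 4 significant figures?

40.00

F is at the origin; FJ runs at -67.1° with length 26.9, so J = 26.9·(cos -67.1°, sin -67.1°) = (10.47, -24.78). ∠FJZ = 43.9°, so JZ runs at -67.1° + (180° − 43.9°) = 69.00° from the x-axis; with |JZ| = 33.7, Z = J + 33.7·(cos 69.00°, sin 69.00°) = (22.54, 6.682). The perpendicularity gives ZM at right angles to JZ; with |ZM| = 18.7 on the right of JZ, M = Z + 18.7·(0.9336, -0.3584) = (40.00, -0.01971). Then |FM| = |M − F| = 40.00.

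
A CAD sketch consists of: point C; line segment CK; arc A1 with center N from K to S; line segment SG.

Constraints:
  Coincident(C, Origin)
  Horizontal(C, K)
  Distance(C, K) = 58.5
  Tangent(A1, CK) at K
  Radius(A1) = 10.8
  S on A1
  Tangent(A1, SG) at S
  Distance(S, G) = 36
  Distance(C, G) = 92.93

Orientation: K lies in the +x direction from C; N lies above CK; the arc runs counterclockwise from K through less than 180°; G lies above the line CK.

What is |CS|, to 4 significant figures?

68.24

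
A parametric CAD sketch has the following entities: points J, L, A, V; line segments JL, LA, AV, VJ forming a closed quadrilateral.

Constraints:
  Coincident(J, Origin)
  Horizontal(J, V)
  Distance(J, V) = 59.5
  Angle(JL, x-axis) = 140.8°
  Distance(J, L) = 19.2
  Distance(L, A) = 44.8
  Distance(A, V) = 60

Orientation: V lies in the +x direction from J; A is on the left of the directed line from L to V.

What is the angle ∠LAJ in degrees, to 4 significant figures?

24.21°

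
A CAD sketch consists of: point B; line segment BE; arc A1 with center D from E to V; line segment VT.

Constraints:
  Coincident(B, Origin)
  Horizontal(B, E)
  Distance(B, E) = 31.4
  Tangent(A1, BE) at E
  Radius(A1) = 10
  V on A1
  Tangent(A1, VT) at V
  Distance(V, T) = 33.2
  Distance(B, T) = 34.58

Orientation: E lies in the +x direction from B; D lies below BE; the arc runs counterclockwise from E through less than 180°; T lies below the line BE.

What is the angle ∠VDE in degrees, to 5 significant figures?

60.540°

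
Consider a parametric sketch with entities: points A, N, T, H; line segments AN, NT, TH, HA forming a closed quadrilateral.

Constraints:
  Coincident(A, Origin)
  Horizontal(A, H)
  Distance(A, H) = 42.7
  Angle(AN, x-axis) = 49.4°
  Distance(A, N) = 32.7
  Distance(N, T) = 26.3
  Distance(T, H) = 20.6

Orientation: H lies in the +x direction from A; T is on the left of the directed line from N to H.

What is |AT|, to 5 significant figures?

51.264

A is at the origin; A and H share the same y with |AH| = 42.7 and H in +x, so H = (42.7, 0). AN runs at 49.4° with |AN| = 32.7, so N = (21.280, 24.828). T is determined by |NT| = 26.3 and |TH| = 20.6 together: it lies at the intersection of circle(N, 26.3) and circle(H, 20.6). With |NH| = 32.791, the foot of the radical line on NH is 20.472 from N and the perpendicular offset is √(26.3² − 20.472²) = 16.511. Taking the left-of-NH solution: T = (47.154, 20.113).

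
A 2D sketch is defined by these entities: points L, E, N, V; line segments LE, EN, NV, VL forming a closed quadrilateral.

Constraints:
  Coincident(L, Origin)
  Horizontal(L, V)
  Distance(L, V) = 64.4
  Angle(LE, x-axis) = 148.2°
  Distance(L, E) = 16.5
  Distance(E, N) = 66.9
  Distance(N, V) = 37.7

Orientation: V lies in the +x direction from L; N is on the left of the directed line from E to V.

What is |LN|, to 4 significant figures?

58.72

Checks: |EN| = 66.90 ✓; |NV| = 37.70 ✓.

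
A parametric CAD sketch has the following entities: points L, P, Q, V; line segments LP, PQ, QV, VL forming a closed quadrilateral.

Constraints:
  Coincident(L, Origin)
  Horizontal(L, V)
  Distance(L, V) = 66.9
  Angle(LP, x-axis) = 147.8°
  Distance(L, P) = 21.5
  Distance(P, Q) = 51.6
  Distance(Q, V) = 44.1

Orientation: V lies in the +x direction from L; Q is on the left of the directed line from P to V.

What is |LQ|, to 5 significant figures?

40.716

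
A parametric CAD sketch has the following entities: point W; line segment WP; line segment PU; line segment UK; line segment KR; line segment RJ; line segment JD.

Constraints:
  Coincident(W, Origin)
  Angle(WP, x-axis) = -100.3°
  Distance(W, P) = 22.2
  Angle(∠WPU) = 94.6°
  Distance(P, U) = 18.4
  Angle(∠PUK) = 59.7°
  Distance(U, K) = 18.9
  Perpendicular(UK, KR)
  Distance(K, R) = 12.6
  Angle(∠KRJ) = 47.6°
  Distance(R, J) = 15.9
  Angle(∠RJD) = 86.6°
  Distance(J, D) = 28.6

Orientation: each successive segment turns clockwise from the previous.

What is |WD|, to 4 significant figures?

24.37

W is at the origin; WP runs at -100.3° with length 22.2, so P = (-3.969, -21.84). ∠WPU = 94.6° gives PU at 174.3° from the x-axis; with |PU| = 18.4, U = (-22.28, -20.01). ∠PUK = 59.7° gives UK at 54.00° from the x-axis; with |UK| = 18.9, K = (-11.17, -4.724). UK is perpendicular to KR, so KR runs at -36.00°; with |KR| = 12.6, R = (-0.9757, -12.13). ∠KRJ = 47.6° gives RJ at -168.4° from the x-axis; with |RJ| = 15.9, J = (-16.55, -15.33). ∠RJD = 86.6° gives JD at 98.20° from the x-axis; with |JD| = 28.6, D = (-20.63, 12.98). Then |WD| = |D − W| = 24.37.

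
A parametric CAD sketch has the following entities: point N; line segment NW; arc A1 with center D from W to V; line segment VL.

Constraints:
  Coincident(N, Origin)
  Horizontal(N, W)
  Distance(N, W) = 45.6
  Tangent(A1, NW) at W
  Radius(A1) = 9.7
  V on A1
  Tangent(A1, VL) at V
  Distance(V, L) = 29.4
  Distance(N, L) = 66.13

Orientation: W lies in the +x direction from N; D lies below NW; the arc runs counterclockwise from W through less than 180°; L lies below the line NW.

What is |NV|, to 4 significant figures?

40.17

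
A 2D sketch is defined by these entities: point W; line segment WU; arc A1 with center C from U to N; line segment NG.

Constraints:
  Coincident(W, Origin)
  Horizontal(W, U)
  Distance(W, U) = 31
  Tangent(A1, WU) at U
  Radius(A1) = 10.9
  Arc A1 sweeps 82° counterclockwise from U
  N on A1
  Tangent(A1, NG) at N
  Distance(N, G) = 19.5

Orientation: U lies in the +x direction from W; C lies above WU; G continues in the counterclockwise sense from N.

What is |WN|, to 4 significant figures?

42.83

W is at the origin; W and U share the same y with |WU| = 31.0 and U on the +x side, so U = (31.00, 0.000). Since A1 is tangent to WU there, CU ⟂ WU, so C = U + (0, 10.9) = (31.00, 10.90). On A1, U sits at bearing -90° from C; an 82° counterclockwise sweep puts N at bearing -8°, so N = C + 10.9·(cos -8°, sin -8°) = (41.79, 9.383). Then |WN| = |N − W| = 42.83.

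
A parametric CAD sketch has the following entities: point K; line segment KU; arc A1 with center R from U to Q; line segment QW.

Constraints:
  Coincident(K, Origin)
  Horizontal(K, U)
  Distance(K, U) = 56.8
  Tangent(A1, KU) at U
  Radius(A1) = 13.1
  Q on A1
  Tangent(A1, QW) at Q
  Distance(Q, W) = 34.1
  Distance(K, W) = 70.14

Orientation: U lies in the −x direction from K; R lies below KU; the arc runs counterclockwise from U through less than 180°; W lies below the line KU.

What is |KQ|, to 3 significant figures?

70.8

K is at the origin; K and U share the same y with |KU| = 56.8 and U on the −x side, so U = (-56.8, 0.00). Since A1 is tangent to KU there, RU ⟂ KU, so R = U + (0, -13.1) = (-56.8, -13.1). Since RQ ⟂ QW (tangency), |RW| = √(13.1² + 34.1²) = 36.5 regardless of where Q sits on A1. So W lies on both circle(K, 70.14) and circle(R, 36.5); the below-KU intersection is W = (-50.2, -49.0). Q is the foot of the tangent from W: Q = (-68.0, -19.9).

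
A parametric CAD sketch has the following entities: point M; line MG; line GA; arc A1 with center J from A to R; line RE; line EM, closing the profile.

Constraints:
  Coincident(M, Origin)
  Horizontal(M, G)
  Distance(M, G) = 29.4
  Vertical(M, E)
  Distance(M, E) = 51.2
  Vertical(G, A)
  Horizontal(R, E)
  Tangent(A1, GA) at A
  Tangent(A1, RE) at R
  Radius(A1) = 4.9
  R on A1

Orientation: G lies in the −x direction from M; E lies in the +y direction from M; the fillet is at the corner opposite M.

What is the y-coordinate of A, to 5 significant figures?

46.300

M is at the origin; M and G share the same y with |MG| = 29.4 and G on the −x side, so G = (-29.400, 0.0000). ME is vertical with |ME| = 51.2 and E on the +y side, so E = (0.0000, 51.200). The virtual corner opposite M is at (-29.400, 51.200). Tangency of A1 to GA means the radius JA is perpendicular to GA and since A1 is tangent to RE there, JR ⟂ RE, with radius 4.9, so the center J sits 4.9 in from both sides at J = (-24.500, 46.300). That places the tangent points at A = (-29.400, 46.300) on GA and R = (-24.500, 51.200) on RE. So A.y = 46.300.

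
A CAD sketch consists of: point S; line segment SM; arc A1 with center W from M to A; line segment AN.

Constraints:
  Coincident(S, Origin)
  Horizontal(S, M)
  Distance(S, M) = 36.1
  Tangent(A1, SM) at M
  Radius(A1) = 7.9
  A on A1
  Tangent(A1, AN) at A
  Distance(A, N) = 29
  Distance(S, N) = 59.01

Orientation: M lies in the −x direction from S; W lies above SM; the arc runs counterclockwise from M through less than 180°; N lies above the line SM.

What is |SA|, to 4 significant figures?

32.25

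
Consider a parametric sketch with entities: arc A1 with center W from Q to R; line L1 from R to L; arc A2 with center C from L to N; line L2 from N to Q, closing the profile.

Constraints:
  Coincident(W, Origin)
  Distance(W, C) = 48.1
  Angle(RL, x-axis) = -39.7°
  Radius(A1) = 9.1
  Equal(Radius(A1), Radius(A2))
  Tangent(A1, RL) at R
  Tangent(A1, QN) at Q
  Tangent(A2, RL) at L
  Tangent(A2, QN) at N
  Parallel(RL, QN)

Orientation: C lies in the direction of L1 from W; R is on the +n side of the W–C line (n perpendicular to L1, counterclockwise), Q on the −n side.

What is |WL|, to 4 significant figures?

48.95

Tangency of A1 to both parallel lines with radius 9.1 puts R and Q at W ± 9.1·n: R = (5.813, 7.002), Q = (-5.813, -7.002). Equal radii place L and N the same way about C: L = C + 9.1·n = (42.82, -23.72), N = C − 9.1·n = (31.20, -37.73). Then |WL| = |L − W| = 48.95.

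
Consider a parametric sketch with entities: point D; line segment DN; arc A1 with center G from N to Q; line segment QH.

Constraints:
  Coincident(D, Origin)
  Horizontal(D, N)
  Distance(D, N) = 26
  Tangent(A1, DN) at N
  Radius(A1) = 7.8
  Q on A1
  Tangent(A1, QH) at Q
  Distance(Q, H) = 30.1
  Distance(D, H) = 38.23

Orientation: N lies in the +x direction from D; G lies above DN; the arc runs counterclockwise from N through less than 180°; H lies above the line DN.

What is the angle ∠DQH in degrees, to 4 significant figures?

72.25°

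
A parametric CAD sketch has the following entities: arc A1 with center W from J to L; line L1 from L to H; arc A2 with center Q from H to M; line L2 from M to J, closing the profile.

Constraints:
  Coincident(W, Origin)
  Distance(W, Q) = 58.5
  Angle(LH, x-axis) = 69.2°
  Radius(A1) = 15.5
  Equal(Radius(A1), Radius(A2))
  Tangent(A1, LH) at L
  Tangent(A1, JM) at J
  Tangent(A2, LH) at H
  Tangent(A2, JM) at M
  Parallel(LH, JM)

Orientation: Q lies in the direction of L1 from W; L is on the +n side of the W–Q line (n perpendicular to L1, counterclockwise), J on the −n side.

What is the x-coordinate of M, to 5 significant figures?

35.264

Tangency of A1 to both parallel lines with radius 15.5 puts L and J at W ± 15.5·n: L = (-14.490, 5.5042), J = (14.490, -5.5042). Equal radii place H and M the same way about Q: H = Q + 15.5·n = (6.2840, 60.191), M = Q − 15.5·n = (35.264, 49.183). So M.x = 35.264.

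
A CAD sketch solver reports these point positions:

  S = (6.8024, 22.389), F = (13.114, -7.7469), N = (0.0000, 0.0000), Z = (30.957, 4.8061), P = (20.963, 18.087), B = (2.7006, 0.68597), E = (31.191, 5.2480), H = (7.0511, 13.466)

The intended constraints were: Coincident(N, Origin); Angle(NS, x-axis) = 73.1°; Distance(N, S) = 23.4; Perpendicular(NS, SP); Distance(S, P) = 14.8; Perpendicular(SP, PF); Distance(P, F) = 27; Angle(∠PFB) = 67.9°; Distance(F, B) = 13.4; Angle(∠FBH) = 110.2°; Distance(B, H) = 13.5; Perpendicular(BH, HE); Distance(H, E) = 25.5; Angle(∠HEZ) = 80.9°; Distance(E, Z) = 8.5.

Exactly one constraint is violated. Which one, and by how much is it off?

Distance(E, Z) = 8.5 — off by 8.00.

N = (0.00, 0.00) ✓; NS at 73.10° ✓; |NS| = 23.40 ✓; ∠(NS, SP) = 90.00° ✓; |SP| = 14.80 ✓; ∠(SP, PF) = 90.00° ✓; |PF| = 27.00 ✓; ∠PFB = 67.90° ✓; |FB| = 13.40 ✓; ∠FBH = 110.2° ✓; |BH| = 13.50 ✓; ∠(BH, HE) = 90.00° ✓; |HE| = 25.50 ✓; ∠HEZ = 80.90° ✓; |EZ| = 0.5000 ✗.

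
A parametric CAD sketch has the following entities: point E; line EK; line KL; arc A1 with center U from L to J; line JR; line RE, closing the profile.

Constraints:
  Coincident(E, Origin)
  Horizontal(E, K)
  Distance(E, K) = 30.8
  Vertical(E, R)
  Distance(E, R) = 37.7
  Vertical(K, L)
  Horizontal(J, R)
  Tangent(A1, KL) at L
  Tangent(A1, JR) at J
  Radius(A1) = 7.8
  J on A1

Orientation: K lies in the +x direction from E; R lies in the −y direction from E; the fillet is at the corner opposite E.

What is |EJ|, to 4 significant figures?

44.16

E is at the origin; EK is horizontal with |EK| = 30.8 and K on the +x side, so K = (30.80, 0.000). E and R share the same x with |ER| = 37.7 and R on the −y side, so R = (0.000, -37.70). The virtual corner opposite E is at (30.80, -37.70). The tangent condition forces UL to be normal to KL and A1 meets JR tangentially, so UJ is at right angles to JR, with radius 7.8, so the center U sits 7.8 in from both sides at U = (23.00, -29.90). That places the tangent points at L = (30.80, -29.90) on KL and J = (23.00, -37.70) on JR. Then |EJ| = |J − E| = 44.16.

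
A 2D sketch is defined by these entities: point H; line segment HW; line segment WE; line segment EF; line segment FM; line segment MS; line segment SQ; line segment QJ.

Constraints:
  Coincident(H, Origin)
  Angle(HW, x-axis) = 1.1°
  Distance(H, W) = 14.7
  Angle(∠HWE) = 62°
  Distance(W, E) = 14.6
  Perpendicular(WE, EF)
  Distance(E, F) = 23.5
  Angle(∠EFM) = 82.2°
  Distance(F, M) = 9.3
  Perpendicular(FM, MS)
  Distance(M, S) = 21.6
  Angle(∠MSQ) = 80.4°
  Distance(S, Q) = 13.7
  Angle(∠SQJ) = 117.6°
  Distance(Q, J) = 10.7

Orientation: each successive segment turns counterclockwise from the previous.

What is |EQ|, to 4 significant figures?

8.394

The perpendicularity gives MS at right angles to FM, so MS runs at 36.90°; with |MS| = 21.6, S = (9.920, 7.142). ∠MSQ = 80.4° gives SQ at 136.5° from the x-axis; with |SQ| = 13.7, Q = (-0.01738, 16.57). Then |EQ| = |Q − E| = 8.394.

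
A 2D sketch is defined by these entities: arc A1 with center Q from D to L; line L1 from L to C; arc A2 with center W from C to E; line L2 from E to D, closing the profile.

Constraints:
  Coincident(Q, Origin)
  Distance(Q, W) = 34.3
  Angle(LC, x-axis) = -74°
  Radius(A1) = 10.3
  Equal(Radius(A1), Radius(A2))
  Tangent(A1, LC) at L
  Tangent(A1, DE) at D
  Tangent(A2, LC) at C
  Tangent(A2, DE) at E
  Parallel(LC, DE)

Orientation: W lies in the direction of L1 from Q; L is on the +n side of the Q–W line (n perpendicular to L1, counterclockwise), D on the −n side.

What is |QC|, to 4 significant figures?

35.81

Tangency of A1 to both parallel lines with radius 10.3 puts L and D at Q ± 10.3·n: L = (9.901, 2.839), D = (-9.901, -2.839). Equal radii place C and E the same way about W: C = W + 10.3·n = (19.36, -30.13), E = W − 10.3·n = (-0.4466, -35.81). Then |QC| = |C − Q| = 35.81.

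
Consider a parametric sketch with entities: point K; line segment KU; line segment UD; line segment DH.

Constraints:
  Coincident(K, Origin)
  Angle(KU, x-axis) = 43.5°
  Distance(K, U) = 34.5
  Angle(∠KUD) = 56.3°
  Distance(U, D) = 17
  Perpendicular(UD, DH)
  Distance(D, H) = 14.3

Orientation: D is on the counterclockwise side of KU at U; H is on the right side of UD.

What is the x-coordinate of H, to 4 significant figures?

11.62

K is at the origin; KU runs at 43.5° with length 34.5, so U = 34.5·(cos 43.5°, sin 43.5°) = (25.03, 23.75). ∠KUD = 56.3°, so UD runs at 43.5° + (180° − 56.3°) = 167.2° from the x-axis; with |UD| = 17.0, D = U + 17.0·(cos 167.2°, sin 167.2°) = (8.448, 27.51). UD ⟂ DH; with |DH| = 14.3 on the right of UD, H = D + 14.3·(0.2215, 0.9751) = (11.62, 41.46). So H.x = 11.62.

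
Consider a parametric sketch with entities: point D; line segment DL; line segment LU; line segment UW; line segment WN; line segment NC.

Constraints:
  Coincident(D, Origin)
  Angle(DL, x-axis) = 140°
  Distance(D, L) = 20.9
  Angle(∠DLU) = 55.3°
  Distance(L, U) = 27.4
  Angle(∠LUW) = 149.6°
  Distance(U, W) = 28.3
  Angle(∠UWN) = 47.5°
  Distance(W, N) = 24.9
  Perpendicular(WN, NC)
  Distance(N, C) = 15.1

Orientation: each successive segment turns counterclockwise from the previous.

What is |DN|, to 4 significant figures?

16.72

D is at the origin; DL runs at 140.0° with length 20.9, so L = (-16.01, 13.43). ∠DLU = 55.3° gives LU at -95.30° from the x-axis; with |LU| = 27.4, U = (-18.54, -13.85). ∠LUW = 149.6° gives UW at -64.90° from the x-axis; with |UW| = 28.3, W = (-6.536, -39.48). ∠UWN = 47.5° gives WN at 67.60° from the x-axis; with |WN| = 24.9, N = (2.952, -16.45). Then |DN| = |N − D| = 16.72.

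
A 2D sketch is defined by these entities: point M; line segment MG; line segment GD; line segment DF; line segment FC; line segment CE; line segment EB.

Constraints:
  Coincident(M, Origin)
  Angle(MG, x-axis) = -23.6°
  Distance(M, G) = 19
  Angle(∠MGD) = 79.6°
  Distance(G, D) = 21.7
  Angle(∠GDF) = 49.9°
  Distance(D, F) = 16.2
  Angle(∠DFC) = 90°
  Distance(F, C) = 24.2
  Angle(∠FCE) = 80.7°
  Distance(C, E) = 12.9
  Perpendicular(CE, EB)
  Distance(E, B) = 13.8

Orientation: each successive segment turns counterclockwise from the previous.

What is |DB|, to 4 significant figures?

10.23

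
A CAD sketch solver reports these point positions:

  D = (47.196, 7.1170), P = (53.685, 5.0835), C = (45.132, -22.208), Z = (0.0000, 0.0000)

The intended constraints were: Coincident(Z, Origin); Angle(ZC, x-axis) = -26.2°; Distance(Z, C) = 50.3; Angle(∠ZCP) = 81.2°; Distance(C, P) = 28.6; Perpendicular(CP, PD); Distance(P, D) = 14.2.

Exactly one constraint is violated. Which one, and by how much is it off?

Distance(P, D) = 14.2 — off by 7.40.

Z = (0.00, 0.00) ✓; ZC at -26.20° ✓; |ZC| = 50.30 ✓; ∠ZCP = 81.20° ✓; |CP| = 28.60 ✓; ∠(CP, PD) = 90.00° ✓; |PD| = 6.800 ✗.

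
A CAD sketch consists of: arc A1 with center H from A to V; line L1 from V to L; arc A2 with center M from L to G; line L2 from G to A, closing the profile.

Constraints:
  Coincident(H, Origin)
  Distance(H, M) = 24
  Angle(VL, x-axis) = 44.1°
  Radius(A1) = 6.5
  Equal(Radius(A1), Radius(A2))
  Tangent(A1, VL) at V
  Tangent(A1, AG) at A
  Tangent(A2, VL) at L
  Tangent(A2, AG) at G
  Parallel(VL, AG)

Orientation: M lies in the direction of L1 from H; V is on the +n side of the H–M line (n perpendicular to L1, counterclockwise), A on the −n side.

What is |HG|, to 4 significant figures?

24.86

The slot axis is L1's direction at 44.1°, so u = (cos 44.1°, sin 44.1°) = (0.7181, 0.6959) and n = (−sin 44.1°, cos 44.1°) = (-0.6959, 0.7181). H is at the origin and M lies 24.0 along u from H, so M = 24.0·u = (17.24, 16.70). Tangency of A1 to both parallel lines with radius 6.5 puts V and A at H ± 6.5·n: V = (-4.523, 4.668), A = (4.523, -4.668). Equal radii place L and G the same way about M: L = M + 6.5·n = (12.71, 21.37), G = M − 6.5·n = (21.76, 12.03). Then |HG| = |G − H| = 24.86.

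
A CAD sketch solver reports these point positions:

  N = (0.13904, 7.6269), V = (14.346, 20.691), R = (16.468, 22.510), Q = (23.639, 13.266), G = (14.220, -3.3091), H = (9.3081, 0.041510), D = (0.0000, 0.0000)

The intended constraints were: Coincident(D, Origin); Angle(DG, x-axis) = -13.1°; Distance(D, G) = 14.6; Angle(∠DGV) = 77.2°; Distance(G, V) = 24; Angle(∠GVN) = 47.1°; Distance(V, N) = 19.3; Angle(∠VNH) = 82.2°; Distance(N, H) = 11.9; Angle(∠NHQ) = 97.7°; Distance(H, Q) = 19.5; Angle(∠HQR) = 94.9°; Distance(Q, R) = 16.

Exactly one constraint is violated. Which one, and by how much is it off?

Distance(Q, R) = 16 — off by 4.30.

D = (0.00, 0.00) ✓; DG at -13.10° ✓; |DG| = 14.60 ✓; ∠DGV = 77.20° ✓; |GV| = 24.00 ✓; ∠GVN = 47.10° ✓; |VN| = 19.30 ✓; ∠VNH = 82.20° ✓; |NH| = 11.90 ✓; ∠NHQ = 97.70° ✓; |HQ| = 19.50 ✓; ∠HQR = 94.90° ✓; |QR| = 11.70 ✗.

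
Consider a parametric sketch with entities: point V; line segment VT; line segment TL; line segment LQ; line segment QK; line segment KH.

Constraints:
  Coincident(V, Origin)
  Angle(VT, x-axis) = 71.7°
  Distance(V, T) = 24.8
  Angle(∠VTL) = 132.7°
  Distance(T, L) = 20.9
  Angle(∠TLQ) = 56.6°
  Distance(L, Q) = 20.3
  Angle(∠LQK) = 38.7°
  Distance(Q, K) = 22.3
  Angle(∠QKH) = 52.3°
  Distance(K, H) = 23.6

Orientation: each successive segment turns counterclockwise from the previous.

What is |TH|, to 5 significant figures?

28.564

∠LQK = 38.7° gives QK at 23.700° from the x-axis; with |QK| = 22.3, K = (8.6689, 32.799). ∠QKH = 52.3° gives KH at 151.40° from the x-axis; with |KH| = 23.6, H = (-12.052, 44.096). Then |TH| = |H − T| = 28.564.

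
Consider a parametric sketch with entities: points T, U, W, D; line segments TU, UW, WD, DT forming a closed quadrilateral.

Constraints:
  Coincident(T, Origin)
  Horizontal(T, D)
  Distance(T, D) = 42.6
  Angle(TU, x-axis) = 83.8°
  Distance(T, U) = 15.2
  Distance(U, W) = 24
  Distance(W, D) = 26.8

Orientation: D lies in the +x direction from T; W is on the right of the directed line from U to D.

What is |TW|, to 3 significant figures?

16.6

T is at the origin; T and D share the same y with |TD| = 42.6 and D in +x, so D = (42.6, 0). TU runs at 83.8° with |TU| = 15.2, so U = (1.64, 15.1). W is determined by |UW| = 24.0 and |WD| = 26.8 together: it lies at the intersection of circle(U, 24.0) and circle(D, 26.8). With |UD| = 43.7, the foot of the radical line on UD is 20.2 from U and the perpendicular offset is √(24.0² − 20.2²) = 13.0. Taking the right-of-UD solution: W = (16.1, -4.04).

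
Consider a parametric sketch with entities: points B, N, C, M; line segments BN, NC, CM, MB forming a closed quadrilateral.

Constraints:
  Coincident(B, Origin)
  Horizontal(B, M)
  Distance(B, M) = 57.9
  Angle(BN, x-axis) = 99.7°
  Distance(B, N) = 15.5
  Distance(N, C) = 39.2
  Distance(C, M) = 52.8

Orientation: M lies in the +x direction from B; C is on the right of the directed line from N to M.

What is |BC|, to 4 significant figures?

24.00

Checks: B = (0.00, 0.00) ✓; |NC| = 39.20 ✓; |CM| = 52.80 ✓.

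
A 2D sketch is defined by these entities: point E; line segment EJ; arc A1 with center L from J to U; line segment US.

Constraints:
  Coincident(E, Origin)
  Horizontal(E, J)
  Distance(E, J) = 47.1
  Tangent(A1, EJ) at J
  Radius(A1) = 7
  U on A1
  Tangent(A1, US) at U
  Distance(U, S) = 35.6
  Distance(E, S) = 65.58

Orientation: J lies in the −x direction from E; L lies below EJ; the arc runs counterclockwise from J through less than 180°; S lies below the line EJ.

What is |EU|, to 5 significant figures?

54.617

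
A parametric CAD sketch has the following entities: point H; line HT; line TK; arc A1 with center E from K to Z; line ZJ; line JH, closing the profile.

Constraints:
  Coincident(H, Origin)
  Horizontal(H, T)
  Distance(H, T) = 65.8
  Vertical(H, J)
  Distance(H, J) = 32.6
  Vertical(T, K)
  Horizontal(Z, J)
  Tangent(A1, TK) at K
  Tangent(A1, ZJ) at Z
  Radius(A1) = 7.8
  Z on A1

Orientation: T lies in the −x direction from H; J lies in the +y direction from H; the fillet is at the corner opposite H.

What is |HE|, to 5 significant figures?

63.080

H is at the origin; H and T share the same y with |HT| = 65.8 and T on the −x side, so T = (-65.800, 0.0000). HJ is vertical with |HJ| = 32.6 and J on the +y side, so J = (0.0000, 32.600). The virtual corner opposite H is at (-65.800, 32.600). Since A1 is tangent to TK there, EK ⟂ TK and the tangent condition forces EZ to be normal to ZJ, with radius 7.8, so the center E sits 7.8 in from both sides at E = (-58.000, 24.800). Then |HE| = |E − H| = 63.080.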